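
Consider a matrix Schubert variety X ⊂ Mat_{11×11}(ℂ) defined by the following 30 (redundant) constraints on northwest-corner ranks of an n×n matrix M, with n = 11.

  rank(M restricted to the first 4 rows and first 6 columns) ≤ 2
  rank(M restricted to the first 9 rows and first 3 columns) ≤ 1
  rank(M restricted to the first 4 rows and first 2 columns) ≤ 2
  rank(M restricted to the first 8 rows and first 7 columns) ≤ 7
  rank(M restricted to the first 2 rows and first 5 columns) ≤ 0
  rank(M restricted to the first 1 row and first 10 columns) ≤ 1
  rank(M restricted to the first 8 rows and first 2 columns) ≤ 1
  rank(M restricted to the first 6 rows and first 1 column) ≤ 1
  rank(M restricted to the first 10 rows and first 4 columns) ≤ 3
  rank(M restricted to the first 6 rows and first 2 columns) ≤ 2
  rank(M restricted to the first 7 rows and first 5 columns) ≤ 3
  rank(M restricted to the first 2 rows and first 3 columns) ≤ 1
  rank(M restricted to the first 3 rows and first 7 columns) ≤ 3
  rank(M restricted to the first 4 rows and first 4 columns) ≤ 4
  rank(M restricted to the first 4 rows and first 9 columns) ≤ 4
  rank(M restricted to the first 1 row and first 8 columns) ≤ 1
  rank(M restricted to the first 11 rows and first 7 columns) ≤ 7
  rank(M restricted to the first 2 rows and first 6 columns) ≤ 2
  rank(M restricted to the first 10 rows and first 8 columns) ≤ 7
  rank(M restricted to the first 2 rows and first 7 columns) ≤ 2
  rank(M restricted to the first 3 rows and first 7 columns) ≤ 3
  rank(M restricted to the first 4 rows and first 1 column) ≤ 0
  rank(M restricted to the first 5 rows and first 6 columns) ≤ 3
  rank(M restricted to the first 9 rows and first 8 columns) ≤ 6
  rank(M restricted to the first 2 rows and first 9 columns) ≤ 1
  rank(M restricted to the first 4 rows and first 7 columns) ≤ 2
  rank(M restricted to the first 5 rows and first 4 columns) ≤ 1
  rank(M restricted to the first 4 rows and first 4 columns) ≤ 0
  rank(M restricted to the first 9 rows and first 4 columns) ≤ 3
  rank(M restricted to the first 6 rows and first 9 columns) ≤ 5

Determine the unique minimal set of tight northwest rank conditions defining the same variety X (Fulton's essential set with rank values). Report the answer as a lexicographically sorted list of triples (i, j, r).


Recovering R(i,j) via the rank-extension bound from the 30 conditions:

  i=1: 0, 0, 0, 0, 0, 1, 1, 1, 1, 1, 1
  i=2: 0, 0, 0, 0, 0, 1, 1, 1, 1, 2, 2
  i=3: 0, 0, 0, 0, 1, 2, 2, 2, 2, 3, 3
  i=4: 0, 0, 0, 0, 1, 2, 2, 3, 3, 4, 4
  i=5: 1, 1, 1, 1, 2, 3, 3, 4, 4, 5, 5
  i=6: 1, 1, 1, 2, 3, 4, 4, 5, 5, 6, 6
  i=7: 1, 1, 1, 2, 3, 4, 5, 6, 6, 7, 7
  i=8: 1, 1, 1, 2, 3, 4, 5, 6, 7, 8, 8
  i=9: 1, 1, 1, 2, 3, 4, 5, 6, 7, 8, 9
  i=10: 1, 2, 2, 3, 4, 5, 6, 7, 8, 9, 10
  i=11: 1, 2, 3, 4, 5, 6, 7, 8, 9, 10, 11

the unique w with this rank table is (6, 10, 5, 8, 1, 4, 7, 9, 11, 2, 3).

ℓ(w)=30; the 5 essential cells (i,j,r):

[(2, 5, 0), (2, 9, 1), (4, 4, 0), (4, 7, 2), (9, 3, 1)]


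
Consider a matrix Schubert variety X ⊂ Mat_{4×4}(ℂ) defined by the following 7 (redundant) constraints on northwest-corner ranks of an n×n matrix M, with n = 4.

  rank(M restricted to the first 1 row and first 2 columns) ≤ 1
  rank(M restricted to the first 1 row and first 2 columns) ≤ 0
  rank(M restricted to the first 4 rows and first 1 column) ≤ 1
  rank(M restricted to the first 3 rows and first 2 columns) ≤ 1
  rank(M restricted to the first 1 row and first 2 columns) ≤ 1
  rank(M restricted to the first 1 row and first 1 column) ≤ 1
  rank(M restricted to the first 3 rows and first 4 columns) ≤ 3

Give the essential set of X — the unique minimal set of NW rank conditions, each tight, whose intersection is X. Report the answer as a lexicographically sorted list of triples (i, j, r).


Reconstructing r_w from the 7 given conditions:

  R[1]: 0  0  1  1
  R[2]: 1  1  2  2
  R[3]: 1  1  2  3
  R[4]: 1  2  3  4

giving w = (3, 1, 4, 2) via Δ²R.

2 SE-corners of the 3-cell Rothe diagram give Ess(w):

[(1, 2, 0), (3, 2, 1)]


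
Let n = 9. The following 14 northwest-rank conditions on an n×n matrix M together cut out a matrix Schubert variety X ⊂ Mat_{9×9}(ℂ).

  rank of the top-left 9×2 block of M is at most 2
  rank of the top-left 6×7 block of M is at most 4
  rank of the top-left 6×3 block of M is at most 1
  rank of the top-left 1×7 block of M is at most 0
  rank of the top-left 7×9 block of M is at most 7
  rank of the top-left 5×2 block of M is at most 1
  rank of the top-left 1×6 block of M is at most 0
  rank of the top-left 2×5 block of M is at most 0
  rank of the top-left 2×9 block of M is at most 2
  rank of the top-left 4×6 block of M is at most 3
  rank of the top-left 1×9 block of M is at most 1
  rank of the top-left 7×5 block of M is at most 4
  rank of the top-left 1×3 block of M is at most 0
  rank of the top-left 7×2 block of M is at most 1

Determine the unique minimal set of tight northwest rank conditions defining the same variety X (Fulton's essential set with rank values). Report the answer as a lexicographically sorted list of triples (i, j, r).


Rank table r_w(9×9) implied by the 14 constraints:

  R[1]: 0 0 0 0 0 0 0 1 1
  R[2]: 0 0 0 0 0 1 1 2 2
  R[3]: 1 1 1 1 1 2 2 3 3
  R[4]: 1 1 1 2 2 3 3 4 4
  R[5]: 1 1 1 2 3 4 4 5 5
  R[6]: 1 1 1 2 3 4 4 5 6
  R[7]: 1 1 2 3 4 5 5 6 7
  R[8]: 1 2 3 4 5 6 6 7 8
  R[9]: 1 2 3 4 5 6 7 8 9

hence w(1..9) = (8, 6, 1, 4, 5, 9, 3, 2, 7).

Rothe diagram D(w) (20 cells), 5 SE-corners (essential conditions):

[(1, 7, 0), (2, 5, 0), (6, 3, 1), (6, 7, 4), (7, 2, 1)]


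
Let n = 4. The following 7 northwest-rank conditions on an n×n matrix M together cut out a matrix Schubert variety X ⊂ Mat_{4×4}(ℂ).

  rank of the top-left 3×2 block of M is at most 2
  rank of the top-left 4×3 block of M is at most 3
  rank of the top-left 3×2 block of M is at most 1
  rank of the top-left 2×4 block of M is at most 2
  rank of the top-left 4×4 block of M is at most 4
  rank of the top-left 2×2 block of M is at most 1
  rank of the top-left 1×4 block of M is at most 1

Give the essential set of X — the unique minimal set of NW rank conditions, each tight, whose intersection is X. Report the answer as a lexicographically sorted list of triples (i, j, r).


The tightest implied rank at each (i,j), from the 7 conditions:

  R[1]: 1 1 1 1
  R[2]: 1 1 2 2
  R[3]: 1 1 2 3
  R[4]: 1 2 3 4

hence w(1..4) = (1, 3, 4, 2).

|D(w)|=2, |Ess(w)|=1:

[(3, 2, 1)]


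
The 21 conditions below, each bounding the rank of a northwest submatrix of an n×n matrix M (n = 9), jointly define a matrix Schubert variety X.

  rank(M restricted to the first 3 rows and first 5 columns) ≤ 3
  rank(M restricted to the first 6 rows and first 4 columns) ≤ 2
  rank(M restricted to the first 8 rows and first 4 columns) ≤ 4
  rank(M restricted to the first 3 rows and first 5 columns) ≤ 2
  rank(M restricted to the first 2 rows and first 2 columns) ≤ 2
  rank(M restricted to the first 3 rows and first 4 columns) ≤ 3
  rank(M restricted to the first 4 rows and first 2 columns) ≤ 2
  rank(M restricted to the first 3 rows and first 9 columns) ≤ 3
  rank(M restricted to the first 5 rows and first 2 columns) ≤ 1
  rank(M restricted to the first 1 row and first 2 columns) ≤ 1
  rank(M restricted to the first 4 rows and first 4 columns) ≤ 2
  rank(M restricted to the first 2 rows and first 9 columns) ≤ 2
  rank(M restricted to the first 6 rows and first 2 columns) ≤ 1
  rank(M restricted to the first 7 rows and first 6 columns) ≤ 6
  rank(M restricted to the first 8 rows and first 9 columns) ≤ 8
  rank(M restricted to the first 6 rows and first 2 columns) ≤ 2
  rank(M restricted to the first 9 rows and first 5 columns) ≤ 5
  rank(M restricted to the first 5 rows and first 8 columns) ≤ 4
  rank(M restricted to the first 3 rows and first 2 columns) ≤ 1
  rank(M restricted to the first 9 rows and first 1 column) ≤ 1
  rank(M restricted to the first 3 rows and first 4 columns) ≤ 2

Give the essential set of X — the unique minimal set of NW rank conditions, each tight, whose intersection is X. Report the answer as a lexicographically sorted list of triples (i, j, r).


Computing R[i][j] = min implied NW-rank bound (n=9, 21 conditions):

  i=1: 1 1 1 1 1 1 1 1 1
  i=2: 1 1 2 2 2 2 2 2 2
  i=3: 1 1 2 2 2 3 3 3 3
  i=4: 1 1 2 2 3 4 4 4 4
  i=5: 1 1 2 2 3 4 4 4 5
  i=6: 1 1 2 2 3 4 5 5 6
  i=7: 1 2 3 3 4 5 6 6 7
  i=8: 1 2 3 4 5 6 7 7 8
  i=9: 1 2 3 4 5 6 7 8 9

giving w = (1, 3, 6, 5, 9, 7, 2, 4, 8) via Δ²R.

Rothe diagram D(w) (12 cells), 4 SE-corners (essential conditions):

[(3, 5, 2), (5, 8, 4), (6, 2, 1), (6, 4, 2)]


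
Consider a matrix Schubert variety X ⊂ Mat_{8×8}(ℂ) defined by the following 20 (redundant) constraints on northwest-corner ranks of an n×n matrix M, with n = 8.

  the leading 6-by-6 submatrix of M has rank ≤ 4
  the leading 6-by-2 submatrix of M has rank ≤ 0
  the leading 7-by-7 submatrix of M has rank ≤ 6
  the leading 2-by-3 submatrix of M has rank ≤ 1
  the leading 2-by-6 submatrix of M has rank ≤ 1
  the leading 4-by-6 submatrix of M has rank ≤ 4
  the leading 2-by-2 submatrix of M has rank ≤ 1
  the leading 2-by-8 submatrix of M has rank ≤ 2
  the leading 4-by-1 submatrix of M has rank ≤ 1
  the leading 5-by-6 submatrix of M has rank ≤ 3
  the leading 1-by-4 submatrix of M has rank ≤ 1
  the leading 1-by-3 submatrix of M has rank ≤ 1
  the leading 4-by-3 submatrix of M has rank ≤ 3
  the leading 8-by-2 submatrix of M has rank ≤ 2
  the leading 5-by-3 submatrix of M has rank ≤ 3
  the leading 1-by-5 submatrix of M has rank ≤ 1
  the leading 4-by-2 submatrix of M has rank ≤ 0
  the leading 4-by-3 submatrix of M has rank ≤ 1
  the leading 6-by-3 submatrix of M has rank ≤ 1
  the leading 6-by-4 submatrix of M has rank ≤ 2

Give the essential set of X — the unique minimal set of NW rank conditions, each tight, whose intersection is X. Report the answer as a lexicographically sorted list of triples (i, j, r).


Rank table r_w(8×8) implied by the 20 constraints:

  R[1]: 0 0 1 1 1 1 1 1
  R[2]: 0 0 1 1 1 1 2 2
  R[3]: 0 0 1 2 2 2 3 3
  R[4]: 0 0 1 2 3 3 4 4
  R[5]: 0 0 1 2 3 3 4 5
  R[6]: 0 0 1 2 3 4 5 6
  R[7]: 1 1 2 3 4 5 6 7
  R[8]: 1 2 3 4 5 6 7 8

reading off 1-entries of Δ²R: w = (3, 7, 4, 5, 8, 6, 1, 2).

ℓ(w)=16; the 3 essential cells (i,j,r):

[(2, 6, 1), (5, 6, 3), (6, 2, 0)]


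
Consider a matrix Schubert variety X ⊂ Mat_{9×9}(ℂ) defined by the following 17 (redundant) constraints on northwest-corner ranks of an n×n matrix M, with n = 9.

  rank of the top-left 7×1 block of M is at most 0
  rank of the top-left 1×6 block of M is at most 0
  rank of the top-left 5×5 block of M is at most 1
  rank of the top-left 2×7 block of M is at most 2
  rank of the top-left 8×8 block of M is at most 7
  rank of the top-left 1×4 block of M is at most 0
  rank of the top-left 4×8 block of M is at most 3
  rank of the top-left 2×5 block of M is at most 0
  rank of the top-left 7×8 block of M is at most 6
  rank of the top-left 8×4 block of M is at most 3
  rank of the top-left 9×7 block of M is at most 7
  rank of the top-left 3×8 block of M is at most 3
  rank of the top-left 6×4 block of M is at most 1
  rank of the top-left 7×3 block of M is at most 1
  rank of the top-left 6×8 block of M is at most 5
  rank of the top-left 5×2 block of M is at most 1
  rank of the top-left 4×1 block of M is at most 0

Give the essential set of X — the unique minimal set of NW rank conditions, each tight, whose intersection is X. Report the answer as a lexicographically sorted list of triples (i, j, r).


Reconstructing r_w from the 17 given conditions:

  i=1: 0, 0, 0, 0, 0, 0, 1, 1, 1
  i=2: 0, 0, 0, 0, 0, 1, 2, 2, 2
  i=3: 0, 1, 1, 1, 1, 2, 3, 3, 3
  i=4: 0, 1, 1, 1, 1, 2, 3, 3, 4
  i=5: 0, 1, 1, 1, 1, 2, 3, 4, 5
  i=6: 0, 1, 1, 1, 2, 3, 4, 5, 6
  i=7: 0, 1, 1, 2, 3, 4, 5, 6, 7
  i=8: 1, 2, 2, 3, 4, 5, 6, 7, 8
  i=9: 1, 2, 3, 4, 5, 6, 7, 8, 9

so w = (7, 6, 2, 9, 8, 5, 4, 1, 3).

|D(w)|=26, |Ess(w)|=7:

[(1, 6, 0), (2, 5, 0), (4, 8, 3), (5, 5, 1), (6, 4, 1), (7, 1, 0), (7, 3, 1)]


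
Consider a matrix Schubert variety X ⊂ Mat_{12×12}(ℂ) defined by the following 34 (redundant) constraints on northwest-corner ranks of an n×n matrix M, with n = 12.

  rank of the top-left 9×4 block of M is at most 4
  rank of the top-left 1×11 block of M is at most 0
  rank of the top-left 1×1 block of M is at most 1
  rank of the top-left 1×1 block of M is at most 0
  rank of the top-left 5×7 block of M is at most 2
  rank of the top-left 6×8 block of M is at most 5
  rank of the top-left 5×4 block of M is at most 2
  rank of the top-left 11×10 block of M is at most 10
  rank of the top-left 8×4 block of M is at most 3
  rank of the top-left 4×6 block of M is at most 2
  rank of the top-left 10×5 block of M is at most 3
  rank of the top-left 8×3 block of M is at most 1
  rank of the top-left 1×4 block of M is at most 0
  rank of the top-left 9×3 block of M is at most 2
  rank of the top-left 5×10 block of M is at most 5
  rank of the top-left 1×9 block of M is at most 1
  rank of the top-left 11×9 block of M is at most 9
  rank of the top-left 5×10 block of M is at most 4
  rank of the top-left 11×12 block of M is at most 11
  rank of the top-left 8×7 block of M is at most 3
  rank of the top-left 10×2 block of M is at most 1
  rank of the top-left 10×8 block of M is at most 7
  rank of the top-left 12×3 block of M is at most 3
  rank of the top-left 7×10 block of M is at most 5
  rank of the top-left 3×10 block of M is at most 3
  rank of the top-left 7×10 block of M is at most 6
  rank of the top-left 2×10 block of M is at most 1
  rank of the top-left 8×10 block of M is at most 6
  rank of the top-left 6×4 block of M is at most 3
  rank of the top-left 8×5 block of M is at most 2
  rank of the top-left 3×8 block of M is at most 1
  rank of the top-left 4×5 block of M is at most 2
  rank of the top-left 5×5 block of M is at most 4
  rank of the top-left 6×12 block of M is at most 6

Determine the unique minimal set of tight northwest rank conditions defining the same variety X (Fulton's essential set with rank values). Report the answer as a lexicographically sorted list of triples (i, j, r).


The tightest implied rank at each (i,j), from the 34 conditions:

  i=1: 0 | 0 | 0 | 0 | 0 | 0 | 0 | 0 | 0 | 0 | 0 | 1
  i=2: 1 | 1 | 1 | 1 | 1 | 1 | 1 | 1 | 1 | 1 | 1 | 2
  i=3: 1 | 1 | 1 | 1 | 1 | 1 | 1 | 1 | 2 | 2 | 2 | 3
  i=4: 1 | 1 | 1 | 2 | 2 | 2 | 2 | 2 | 3 | 3 | 3 | 4
  i=5: 1 | 1 | 1 | 2 | 2 | 2 | 2 | 3 | 4 | 4 | 4 | 5
  i=6: 1 | 1 | 1 | 2 | 2 | 3 | 3 | 4 | 5 | 5 | 5 | 6
  i=7: 1 | 1 | 1 | 2 | 2 | 3 | 3 | 4 | 5 | 5 | 6 | 7
  i=8: 1 | 1 | 1 | 2 | 2 | 3 | 3 | 4 | 5 | 6 | 7 | 8
  i=9: 1 | 1 | 2 | 3 | 3 | 4 | 4 | 5 | 6 | 7 | 8 | 9
  i=10: 1 | 1 | 2 | 3 | 3 | 4 | 5 | 6 | 7 | 8 | 9 | 10
  i=11: 1 | 2 | 3 | 4 | 4 | 5 | 6 | 7 | 8 | 9 | 10 | 11
  i=12: 1 | 2 | 3 | 4 | 5 | 6 | 7 | 8 | 9 | 10 | 11 | 12

so w = (12, 1, 9, 4, 8, 6, 11, 10, 3, 7, 2, 5).

Fulton essential set (9 of the 40 Rothe cells):

[(1, 11, 0), (3, 8, 1), (5, 7, 2), (7, 10, 5), (8, 3, 1), (8, 5, 2), (8, 7, 3), (10, 2, 1), (10, 5, 3)]


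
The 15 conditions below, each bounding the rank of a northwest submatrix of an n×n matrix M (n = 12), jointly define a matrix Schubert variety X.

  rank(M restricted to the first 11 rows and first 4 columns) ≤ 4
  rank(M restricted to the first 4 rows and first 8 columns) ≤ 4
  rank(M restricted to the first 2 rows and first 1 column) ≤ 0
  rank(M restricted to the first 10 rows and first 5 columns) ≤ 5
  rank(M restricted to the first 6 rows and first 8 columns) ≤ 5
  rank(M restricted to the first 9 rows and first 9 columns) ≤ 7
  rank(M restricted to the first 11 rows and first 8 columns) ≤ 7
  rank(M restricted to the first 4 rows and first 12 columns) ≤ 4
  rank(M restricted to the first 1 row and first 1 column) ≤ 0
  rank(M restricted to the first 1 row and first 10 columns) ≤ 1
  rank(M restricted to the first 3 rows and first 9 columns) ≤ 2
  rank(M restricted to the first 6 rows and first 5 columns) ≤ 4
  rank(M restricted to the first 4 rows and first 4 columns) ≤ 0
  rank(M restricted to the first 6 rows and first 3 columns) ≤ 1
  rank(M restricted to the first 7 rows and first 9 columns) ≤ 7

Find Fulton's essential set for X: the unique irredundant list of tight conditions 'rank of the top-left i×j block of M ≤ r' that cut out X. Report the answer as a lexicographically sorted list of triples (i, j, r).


Reconstructing r_w from the 15 given conditions:

  R[1]: 0 | 0 | 0 | 0 | 1 | 1 | 1 | 1 | 1 | 1 | 1 | 1
  R[2]: 0 | 0 | 0 | 0 | 1 | 2 | 2 | 2 | 2 | 2 | 2 | 2
  R[3]: 0 | 0 | 0 | 0 | 1 | 2 | 2 | 2 | 2 | 3 | 3 | 3
  R[4]: 0 | 0 | 0 | 0 | 1 | 2 | 3 | 3 | 3 | 4 | 4 | 4
  R[5]: 1 | 1 | 1 | 1 | 2 | 3 | 4 | 4 | 4 | 5 | 5 | 5
  R[6]: 1 | 1 | 1 | 2 | 3 | 4 | 5 | 5 | 5 | 6 | 6 | 6
  R[7]: 1 | 2 | 2 | 3 | 4 | 5 | 6 | 6 | 6 | 7 | 7 | 7
  R[8]: 1 | 2 | 3 | 4 | 5 | 6 | 7 | 7 | 7 | 8 | 8 | 8
  R[9]: 1 | 2 | 3 | 4 | 5 | 6 | 7 | 7 | 7 | 8 | 9 | 9
  R[10]: 1 | 2 | 3 | 4 | 5 | 6 | 7 | 7 | 8 | 9 | 10 | 10
  R[11]: 1 | 2 | 3 | 4 | 5 | 6 | 7 | 7 | 8 | 9 | 10 | 11
  R[12]: 1 | 2 | 3 | 4 | 5 | 6 | 7 | 8 | 9 | 10 | 11 | 12

the unique w with this rank table is (5, 6, 10, 7, 1, 4, 2, 3, 11, 9, 12, 8).

Rothe diagram D(w) (25 cells), 5 SE-corners (essential conditions):

[(3, 9, 2), (4, 4, 0), (6, 3, 1), (9, 9, 7), (11, 8, 7)]


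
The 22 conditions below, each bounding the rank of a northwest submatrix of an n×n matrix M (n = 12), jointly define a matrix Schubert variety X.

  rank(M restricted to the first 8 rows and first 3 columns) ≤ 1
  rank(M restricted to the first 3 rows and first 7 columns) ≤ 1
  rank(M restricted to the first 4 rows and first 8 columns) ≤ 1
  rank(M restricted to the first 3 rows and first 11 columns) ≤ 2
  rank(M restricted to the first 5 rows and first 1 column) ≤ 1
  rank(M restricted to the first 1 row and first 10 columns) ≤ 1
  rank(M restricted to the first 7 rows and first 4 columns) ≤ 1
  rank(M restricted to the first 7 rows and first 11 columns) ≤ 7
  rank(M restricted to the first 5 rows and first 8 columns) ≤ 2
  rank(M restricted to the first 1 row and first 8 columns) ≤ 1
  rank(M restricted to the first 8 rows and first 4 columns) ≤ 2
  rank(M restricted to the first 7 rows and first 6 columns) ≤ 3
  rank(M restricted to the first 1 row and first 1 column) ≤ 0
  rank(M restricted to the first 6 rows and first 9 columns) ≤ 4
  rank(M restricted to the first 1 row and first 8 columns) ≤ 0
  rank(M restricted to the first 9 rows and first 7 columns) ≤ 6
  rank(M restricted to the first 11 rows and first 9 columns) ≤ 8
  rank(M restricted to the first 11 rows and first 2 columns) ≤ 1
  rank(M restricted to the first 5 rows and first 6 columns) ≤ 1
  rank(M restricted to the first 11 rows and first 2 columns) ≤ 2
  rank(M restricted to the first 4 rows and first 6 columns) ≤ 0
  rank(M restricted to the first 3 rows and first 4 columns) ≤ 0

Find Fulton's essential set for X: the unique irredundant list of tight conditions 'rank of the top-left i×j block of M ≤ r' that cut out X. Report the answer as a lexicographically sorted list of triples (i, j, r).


Computing R[i][j] = min implied NW-rank bound (n=12, 22 conditions):

  0, 0, 0, 0, 0, 0, 0, 0, 1, 1, 1, 1
  0, 0, 0, 0, 0, 0, 1, 1, 2, 2, 2, 2
  0, 0, 0, 0, 0, 0, 1, 1, 2, 2, 2, 3
  0, 0, 0, 0, 0, 0, 1, 1, 2, 3, 3, 4
  1, 1, 1, 1, 1, 1, 2, 2, 3, 4, 4, 5
  1, 1, 1, 1, 2, 2, 3, 3, 4, 5, 5, 6
  1, 1, 1, 1, 2, 3, 4, 4, 5, 6, 6, 7
  1, 1, 1, 2, 3, 4, 5, 5, 6, 7, 7, 8
  1, 1, 2, 3, 4, 5, 6, 6, 7, 8, 8, 9
  1, 1, 2, 3, 4, 5, 6, 7, 8, 9, 9, 10
  1, 1, 2, 3, 4, 5, 6, 7, 8, 9, 10, 11
  1, 2, 3, 4, 5, 6, 7, 8, 9, 10, 11, 12

second differences of R give the permutation w = (9, 7, 12, 10, 1, 5, 6, 4, 3, 8, 11, 2).

D(w) has 41 cells with 7 SE-corners; essential set:

[(1, 8, 0), (3, 11, 2), (4, 6, 0), (4, 8, 1), (7, 4, 1), (8, 3, 1), (11, 2, 1)]


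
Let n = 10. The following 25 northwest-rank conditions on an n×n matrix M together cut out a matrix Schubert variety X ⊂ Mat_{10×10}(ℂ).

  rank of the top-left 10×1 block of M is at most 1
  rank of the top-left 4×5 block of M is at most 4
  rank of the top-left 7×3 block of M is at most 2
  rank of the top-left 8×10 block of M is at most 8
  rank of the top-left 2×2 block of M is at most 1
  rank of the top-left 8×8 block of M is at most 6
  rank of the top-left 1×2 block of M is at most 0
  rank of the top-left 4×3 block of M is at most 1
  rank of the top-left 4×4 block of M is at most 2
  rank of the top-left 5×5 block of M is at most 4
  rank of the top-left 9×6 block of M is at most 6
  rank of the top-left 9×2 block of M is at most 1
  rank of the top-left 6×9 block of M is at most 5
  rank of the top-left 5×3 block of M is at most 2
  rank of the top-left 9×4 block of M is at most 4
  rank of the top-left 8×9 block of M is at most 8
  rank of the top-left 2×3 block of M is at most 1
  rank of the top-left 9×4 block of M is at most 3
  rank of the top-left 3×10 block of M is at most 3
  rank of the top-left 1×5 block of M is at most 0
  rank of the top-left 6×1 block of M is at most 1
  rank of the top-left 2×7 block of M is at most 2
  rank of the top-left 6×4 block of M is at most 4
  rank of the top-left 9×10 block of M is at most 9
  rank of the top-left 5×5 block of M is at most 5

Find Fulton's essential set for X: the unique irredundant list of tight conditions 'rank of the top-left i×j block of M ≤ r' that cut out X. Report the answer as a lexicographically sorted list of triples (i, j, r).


Propagating the 25 rank bounds to every northwest block:

  0, 0, 0, 0, 0, 1, 1, 1, 1, 1
  1, 1, 1, 1, 1, 2, 2, 2, 2, 2
  1, 1, 1, 2, 2, 3, 3, 3, 3, 3
  1, 1, 1, 2, 3, 4, 4, 4, 4, 4
  1, 1, 2, 3, 4, 5, 5, 5, 5, 5
  1, 1, 2, 3, 4, 5, 5, 5, 5, 6
  1, 1, 2, 3, 4, 5, 6, 6, 6, 7
  1, 1, 2, 3, 4, 5, 6, 6, 7, 8
  1, 1, 2, 3, 4, 5, 6, 7, 8, 9
  1, 2, 3, 4, 5, 6, 7, 8, 9, 10

so w = (6, 1, 4, 5, 3, 10, 7, 9, 8, 2).

Rothe diagram D(w) (18 cells), 5 SE-corners (essential conditions):

[(1, 5, 0), (4, 3, 1), (6, 9, 5), (8, 8, 6), (9, 2, 1)]


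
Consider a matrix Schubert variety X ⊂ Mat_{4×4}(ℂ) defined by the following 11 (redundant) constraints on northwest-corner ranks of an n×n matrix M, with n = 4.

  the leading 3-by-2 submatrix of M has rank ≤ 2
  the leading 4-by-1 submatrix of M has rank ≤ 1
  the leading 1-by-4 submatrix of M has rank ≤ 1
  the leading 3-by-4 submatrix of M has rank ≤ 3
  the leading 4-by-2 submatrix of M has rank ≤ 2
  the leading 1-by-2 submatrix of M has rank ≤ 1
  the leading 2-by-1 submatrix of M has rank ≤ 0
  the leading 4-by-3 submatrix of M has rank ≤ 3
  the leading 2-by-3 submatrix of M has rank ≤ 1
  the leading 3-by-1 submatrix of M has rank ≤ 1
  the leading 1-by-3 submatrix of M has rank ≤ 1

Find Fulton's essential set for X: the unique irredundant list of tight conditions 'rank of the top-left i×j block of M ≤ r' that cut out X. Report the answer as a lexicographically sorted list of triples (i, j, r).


Recovering R(i,j) via the rank-extension bound from the 11 conditions:

  i=1: 0, 1, 1, 1
  i=2: 0, 1, 1, 2
  i=3: 1, 2, 2, 3
  i=4: 1, 2, 3, 4

reading off 1-entries of Δ²R: w = (2, 4, 1, 3).

2 SE-corners of the 3-cell Rothe diagram give Ess(w):

[(2, 1, 0), (2, 3, 1)]


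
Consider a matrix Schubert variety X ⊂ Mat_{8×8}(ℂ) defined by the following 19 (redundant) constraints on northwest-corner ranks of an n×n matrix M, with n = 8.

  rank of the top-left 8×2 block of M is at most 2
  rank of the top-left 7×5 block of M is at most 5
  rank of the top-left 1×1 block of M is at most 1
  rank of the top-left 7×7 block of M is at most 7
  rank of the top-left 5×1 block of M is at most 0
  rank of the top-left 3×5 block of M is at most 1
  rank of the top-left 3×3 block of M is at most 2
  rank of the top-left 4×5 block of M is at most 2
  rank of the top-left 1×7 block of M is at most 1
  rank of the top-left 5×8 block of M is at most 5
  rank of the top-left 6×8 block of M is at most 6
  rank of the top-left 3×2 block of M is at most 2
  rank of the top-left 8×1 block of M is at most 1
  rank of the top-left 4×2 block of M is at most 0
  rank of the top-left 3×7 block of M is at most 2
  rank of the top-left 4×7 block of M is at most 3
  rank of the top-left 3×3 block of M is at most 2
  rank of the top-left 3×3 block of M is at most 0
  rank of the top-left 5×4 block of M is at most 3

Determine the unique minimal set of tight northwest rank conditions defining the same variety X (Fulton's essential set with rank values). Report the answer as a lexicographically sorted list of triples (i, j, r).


Computing R[i][j] = min implied NW-rank bound (n=8, 19 conditions):

  row 1: 0 0 0 1 1 1 1 1
  row 2: 0 0 0 1 1 2 2 2
  row 3: 0 0 0 1 1 2 2 3
  row 4: 0 0 1 2 2 3 3 4
  row 5: 0 1 2 3 3 4 4 5
  row 6: 1 2 3 4 4 5 5 6
  row 7: 1 2 3 4 5 6 6 7
  row 8: 1 2 3 4 5 6 7 8

giving w = (4, 6, 8, 3, 2, 1, 5, 7) via Δ²R.

D(w) has 15 cells with 5 SE-corners; essential set:

[(3, 3, 0), (3, 5, 1), (3, 7, 2), (4, 2, 0), (5, 1, 0)]


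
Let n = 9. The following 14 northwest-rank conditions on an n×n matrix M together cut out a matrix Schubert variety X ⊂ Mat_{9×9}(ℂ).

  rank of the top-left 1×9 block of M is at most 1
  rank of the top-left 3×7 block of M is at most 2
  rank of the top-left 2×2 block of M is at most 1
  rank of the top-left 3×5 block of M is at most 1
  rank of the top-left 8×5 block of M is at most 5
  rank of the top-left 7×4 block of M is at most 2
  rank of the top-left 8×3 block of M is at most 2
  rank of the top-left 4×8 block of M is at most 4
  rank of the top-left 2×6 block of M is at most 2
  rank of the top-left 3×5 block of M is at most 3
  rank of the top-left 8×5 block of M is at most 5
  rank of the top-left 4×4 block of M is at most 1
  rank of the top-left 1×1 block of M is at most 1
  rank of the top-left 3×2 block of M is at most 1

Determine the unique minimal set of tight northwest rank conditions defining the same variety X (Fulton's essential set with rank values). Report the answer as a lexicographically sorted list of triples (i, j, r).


Propagating the 14 rank bounds to every northwest block:

  i=1: 1  1  1  1  1  1  1  1  1
  i=2: 1  1  1  1  1  2  2  2  2
  i=3: 1  1  1  1  1  2  2  3  3
  i=4: 1  1  1  1  2  3  3  4  4
  i=5: 1  2  2  2  3  4  4  5  5
  i=6: 1  2  2  2  3  4  5  6  6
  i=7: 1  2  2  2  3  4  5  6  7
  i=8: 1  2  2  3  4  5  6  7  8
  i=9: 1  2  3  4  5  6  7  8  9

second differences of R give the permutation w = (1, 6, 8, 5, 2, 7, 9, 4, 3).

|D(w)|=17, |Ess(w)|=5:

[(3, 5, 1), (3, 7, 2), (4, 4, 1), (7, 4, 2), (8, 3, 2)]


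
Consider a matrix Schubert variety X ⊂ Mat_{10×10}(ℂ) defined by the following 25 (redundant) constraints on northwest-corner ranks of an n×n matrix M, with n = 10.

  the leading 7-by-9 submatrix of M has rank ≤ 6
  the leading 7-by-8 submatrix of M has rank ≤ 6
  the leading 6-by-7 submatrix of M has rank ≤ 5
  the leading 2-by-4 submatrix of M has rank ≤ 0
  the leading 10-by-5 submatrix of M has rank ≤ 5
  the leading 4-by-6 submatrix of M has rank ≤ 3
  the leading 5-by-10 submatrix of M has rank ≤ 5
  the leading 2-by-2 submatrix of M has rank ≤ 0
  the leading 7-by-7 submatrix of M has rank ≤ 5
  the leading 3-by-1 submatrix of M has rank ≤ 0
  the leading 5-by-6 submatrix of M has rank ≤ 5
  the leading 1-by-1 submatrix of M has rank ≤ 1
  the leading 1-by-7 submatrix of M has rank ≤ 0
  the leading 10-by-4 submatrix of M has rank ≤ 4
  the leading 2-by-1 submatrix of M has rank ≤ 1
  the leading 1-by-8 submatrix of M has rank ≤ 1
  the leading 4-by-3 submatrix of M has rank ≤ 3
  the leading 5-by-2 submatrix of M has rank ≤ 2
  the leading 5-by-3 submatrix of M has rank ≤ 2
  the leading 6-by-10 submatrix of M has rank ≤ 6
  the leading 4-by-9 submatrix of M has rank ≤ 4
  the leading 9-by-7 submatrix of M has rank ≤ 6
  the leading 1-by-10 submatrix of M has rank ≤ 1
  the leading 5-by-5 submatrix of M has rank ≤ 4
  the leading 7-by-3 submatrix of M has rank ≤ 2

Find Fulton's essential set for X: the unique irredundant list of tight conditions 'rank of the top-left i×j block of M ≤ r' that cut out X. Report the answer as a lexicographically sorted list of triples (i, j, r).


Rank table r_w(10×10) implied by the 25 constraints:

  R[1]: 0  0  0  0  0  0  0  1  1  1
  R[2]: 0  0  0  0  1  1  1  2  2  2
  R[3]: 0  1  1  1  2  2  2  3  3  3
  R[4]: 1  2  2  2  3  3  3  4  4  4
  R[5]: 1  2  2  3  4  4  4  5  5  5
  R[6]: 1  2  2  3  4  5  5  6  6  6
  R[7]: 1  2  2  3  4  5  5  6  6  7
  R[8]: 1  2  3  4  5  6  6  7  7  8
  R[9]: 1  2  3  4  5  6  6  7  8  9
  R[10]: 1  2  3  4  5  6  7  8  9  10

giving w = (8, 5, 2, 1, 4, 6, 10, 3, 9, 7) via Δ²R.

|D(w)|=18, |Ess(w)|=7:

[(1, 7, 0), (2, 4, 0), (3, 1, 0), (7, 3, 2), (7, 7, 5), (7, 9, 6), (9, 7, 6)]


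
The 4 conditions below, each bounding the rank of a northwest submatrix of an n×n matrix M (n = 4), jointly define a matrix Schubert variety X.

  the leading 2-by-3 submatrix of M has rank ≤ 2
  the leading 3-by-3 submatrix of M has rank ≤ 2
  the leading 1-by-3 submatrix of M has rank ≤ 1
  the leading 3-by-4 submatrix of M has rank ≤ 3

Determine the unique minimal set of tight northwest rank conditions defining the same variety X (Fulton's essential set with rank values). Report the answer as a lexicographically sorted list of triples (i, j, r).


Propagating the 4 rank bounds to every northwest block:

  1, 1, 1, 1
  1, 2, 2, 2
  1, 2, 2, 3
  1, 2, 3, 4

reading off 1-entries of Δ²R: w = (1, 2, 4, 3).

D(w) has 1 cell with 1 SE-corner; essential set:

[(3, 3, 2)]


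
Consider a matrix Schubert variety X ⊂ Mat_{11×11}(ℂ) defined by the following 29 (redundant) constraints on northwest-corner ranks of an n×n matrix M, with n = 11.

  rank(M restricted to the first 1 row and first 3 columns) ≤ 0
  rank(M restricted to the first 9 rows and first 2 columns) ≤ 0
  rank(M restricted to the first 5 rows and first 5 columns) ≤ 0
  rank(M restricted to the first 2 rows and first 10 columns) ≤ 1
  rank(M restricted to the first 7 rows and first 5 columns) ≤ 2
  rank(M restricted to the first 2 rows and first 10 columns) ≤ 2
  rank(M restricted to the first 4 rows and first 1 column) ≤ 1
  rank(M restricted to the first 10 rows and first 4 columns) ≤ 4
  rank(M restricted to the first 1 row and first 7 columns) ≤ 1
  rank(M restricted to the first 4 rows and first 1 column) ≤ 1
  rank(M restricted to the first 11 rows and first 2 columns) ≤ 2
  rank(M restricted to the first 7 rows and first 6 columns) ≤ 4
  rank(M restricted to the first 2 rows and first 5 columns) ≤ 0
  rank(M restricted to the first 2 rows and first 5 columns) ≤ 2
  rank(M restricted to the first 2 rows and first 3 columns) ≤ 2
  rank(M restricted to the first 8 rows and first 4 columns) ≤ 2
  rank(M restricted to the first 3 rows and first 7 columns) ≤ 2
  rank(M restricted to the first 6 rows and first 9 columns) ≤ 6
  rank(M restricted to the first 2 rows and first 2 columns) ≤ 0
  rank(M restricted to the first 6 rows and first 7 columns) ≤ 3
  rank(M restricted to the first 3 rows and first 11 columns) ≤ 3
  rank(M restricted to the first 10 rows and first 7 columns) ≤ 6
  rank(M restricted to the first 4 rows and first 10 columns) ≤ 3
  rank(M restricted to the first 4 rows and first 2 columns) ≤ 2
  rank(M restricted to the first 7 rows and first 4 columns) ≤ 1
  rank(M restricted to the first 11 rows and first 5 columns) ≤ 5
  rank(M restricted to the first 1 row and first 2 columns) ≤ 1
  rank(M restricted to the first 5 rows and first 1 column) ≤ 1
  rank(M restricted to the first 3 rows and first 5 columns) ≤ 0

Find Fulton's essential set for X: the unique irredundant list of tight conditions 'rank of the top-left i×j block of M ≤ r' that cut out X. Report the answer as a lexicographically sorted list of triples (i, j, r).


Rank table r_w(11×11) implied by the 29 constraints:

  i=1: 0, 0, 0, 0, 0, 1, 1, 1, 1, 1, 1
  i=2: 0, 0, 0, 0, 0, 1, 1, 1, 1, 1, 2
  i=3: 0, 0, 0, 0, 0, 1, 2, 2, 2, 2, 3
  i=4: 0, 0, 0, 0, 0, 1, 2, 3, 3, 3, 4
  i=5: 0, 0, 0, 0, 0, 1, 2, 3, 4, 4, 5
  i=6: 0, 0, 1, 1, 1, 2, 3, 4, 5, 5, 6
  i=7: 0, 0, 1, 1, 2, 3, 4, 5, 6, 6, 7
  i=8: 0, 0, 1, 2, 3, 4, 5, 6, 7, 7, 8
  i=9: 0, 0, 1, 2, 3, 4, 5, 6, 7, 8, 9
  i=10: 1, 1, 2, 3, 4, 5, 6, 7, 8, 9, 10
  i=11: 1, 2, 3, 4, 5, 6, 7, 8, 9, 10, 11

giving w = (6, 11, 7, 8, 9, 3, 5, 4, 10, 1, 2) via Δ²R.

Fulton essential set (4 of the 38 Rothe cells):

[(2, 10, 1), (5, 5, 0), (7, 4, 1), (9, 2, 0)]


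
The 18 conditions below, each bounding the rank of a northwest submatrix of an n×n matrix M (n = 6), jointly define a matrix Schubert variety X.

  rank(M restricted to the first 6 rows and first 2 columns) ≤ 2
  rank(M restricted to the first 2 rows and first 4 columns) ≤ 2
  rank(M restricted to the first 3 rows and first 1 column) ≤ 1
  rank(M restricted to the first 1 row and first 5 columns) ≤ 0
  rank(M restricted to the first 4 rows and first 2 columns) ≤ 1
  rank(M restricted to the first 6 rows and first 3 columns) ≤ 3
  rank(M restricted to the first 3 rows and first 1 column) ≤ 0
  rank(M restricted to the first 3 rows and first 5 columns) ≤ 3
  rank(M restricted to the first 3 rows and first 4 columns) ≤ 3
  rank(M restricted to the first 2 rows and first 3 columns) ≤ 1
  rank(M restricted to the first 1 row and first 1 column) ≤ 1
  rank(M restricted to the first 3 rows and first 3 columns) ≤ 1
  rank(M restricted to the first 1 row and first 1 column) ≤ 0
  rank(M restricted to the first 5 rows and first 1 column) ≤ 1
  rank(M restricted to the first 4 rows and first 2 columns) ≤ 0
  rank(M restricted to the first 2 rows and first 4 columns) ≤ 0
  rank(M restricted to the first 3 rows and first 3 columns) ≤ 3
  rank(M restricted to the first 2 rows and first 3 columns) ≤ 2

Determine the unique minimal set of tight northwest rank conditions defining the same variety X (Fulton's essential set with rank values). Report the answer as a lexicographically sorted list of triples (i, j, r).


Rank table r_w(6×6) implied by the 18 constraints:

  i=1: 0 | 0 | 0 | 0 | 0 | 1
  i=2: 0 | 0 | 0 | 0 | 1 | 2
  i=3: 0 | 0 | 1 | 1 | 2 | 3
  i=4: 0 | 0 | 1 | 2 | 3 | 4
  i=5: 1 | 1 | 2 | 3 | 4 | 5
  i=6: 1 | 2 | 3 | 4 | 5 | 6

the unique w with this rank table is (6, 5, 3, 4, 1, 2).

ℓ(w)=13; the 3 essential cells (i,j,r):

[(1, 5, 0), (2, 4, 0), (4, 2, 0)]


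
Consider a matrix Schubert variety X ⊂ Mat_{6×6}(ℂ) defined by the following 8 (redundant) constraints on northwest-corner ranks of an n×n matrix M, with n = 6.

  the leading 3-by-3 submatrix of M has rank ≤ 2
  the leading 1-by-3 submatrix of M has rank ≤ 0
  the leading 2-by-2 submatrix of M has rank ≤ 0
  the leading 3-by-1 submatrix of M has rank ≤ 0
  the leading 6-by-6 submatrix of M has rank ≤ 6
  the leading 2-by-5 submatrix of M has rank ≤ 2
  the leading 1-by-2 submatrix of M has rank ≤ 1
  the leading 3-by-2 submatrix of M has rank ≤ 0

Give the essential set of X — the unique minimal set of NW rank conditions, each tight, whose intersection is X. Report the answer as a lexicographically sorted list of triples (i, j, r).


The tightest implied rank at each (i,j), from the 8 conditions:

  i=1: 0, 0, 0, 1, 1, 1
  i=2: 0, 0, 1, 2, 2, 2
  i=3: 0, 0, 1, 2, 3, 3
  i=4: 1, 1, 2, 3, 4, 4
  i=5: 1, 2, 3, 4, 5, 5
  i=6: 1, 2, 3, 4, 5, 6

reading off 1-entries of Δ²R: w = (4, 3, 5, 1, 2, 6).

|D(w)|=7, |Ess(w)|=2:

[(1, 3, 0), (3, 2, 0)]


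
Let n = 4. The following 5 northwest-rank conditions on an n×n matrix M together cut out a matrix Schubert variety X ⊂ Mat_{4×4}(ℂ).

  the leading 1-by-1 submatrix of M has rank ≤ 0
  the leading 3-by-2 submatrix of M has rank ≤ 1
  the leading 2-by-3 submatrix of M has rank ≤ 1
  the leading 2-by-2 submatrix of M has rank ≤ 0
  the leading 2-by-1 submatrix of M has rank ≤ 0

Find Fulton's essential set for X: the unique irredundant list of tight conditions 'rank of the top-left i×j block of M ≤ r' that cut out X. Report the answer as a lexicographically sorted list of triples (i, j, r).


The tightest implied rank at each (i,j), from the 5 conditions:

  0 | 0 | 1 | 1
  0 | 0 | 1 | 2
  1 | 1 | 2 | 3
  1 | 2 | 3 | 4

second differences of R give the permutation w = (3, 4, 1, 2).

|D(w)|=4, |Ess(w)|=1:

[(2, 2, 0)]


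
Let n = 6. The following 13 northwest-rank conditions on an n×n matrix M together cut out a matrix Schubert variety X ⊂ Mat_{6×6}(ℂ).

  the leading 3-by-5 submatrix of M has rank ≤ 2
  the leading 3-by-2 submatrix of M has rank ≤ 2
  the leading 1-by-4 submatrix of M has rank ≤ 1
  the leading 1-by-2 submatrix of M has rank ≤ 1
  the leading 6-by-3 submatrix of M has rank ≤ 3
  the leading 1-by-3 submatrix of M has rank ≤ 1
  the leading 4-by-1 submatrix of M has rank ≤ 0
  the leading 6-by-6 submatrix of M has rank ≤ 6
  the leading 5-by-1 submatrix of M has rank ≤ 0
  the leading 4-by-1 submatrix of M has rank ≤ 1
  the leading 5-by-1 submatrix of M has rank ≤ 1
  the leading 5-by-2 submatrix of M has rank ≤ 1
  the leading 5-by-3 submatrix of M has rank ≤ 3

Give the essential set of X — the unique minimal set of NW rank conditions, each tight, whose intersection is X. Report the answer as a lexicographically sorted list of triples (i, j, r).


Reconstructing r_w from the 13 given conditions:

  R[1]: 0, 1, 1, 1, 1, 1
  R[2]: 0, 1, 2, 2, 2, 2
  R[3]: 0, 1, 2, 2, 2, 3
  R[4]: 0, 1, 2, 3, 3, 4
  R[5]: 0, 1, 2, 3, 4, 5
  R[6]: 1, 2, 3, 4, 5, 6

giving w = (2, 3, 6, 4, 5, 1) via Δ²R.

2 SE-corners of the 7-cell Rothe diagram give Ess(w):

[(3, 5, 2), (5, 1, 0)]


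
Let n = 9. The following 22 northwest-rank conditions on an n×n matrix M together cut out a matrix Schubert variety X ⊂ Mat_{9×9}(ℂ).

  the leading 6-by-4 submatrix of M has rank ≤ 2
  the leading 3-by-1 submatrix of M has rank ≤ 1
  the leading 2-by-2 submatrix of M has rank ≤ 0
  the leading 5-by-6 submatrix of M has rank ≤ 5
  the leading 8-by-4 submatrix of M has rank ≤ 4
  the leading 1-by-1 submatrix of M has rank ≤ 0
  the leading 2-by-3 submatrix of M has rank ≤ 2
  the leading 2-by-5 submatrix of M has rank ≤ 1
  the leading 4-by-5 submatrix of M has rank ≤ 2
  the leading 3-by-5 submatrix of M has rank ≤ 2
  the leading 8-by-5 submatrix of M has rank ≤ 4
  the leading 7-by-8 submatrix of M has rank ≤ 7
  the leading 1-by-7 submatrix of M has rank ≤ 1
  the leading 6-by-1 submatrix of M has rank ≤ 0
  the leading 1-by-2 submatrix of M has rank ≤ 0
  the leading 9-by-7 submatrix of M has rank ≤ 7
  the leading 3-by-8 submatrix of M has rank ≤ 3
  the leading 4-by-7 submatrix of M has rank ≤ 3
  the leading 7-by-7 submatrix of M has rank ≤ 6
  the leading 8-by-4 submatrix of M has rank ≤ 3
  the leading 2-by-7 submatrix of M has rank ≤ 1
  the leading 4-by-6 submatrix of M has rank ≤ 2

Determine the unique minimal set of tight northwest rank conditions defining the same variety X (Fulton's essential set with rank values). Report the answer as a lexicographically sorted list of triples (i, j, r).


Computing R[i][j] = min implied NW-rank bound (n=9, 22 conditions):

  R[1]: 0  0  1  1  1  1  1  1  1
  R[2]: 0  0  1  1  1  1  1  2  2
  R[3]: 0  1  2  2  2  2  2  3  3
  R[4]: 0  1  2  2  2  2  3  4  4
  R[5]: 0  1  2  2  3  3  4  5  5
  R[6]: 0  1  2  2  3  4  5  6  6
  R[7]: 1  2  3  3  4  5  6  7  7
  R[8]: 1  2  3  3  4  5  6  7  8
  R[9]: 1  2  3  4  5  6  7  8  9

reading off 1-entries of Δ²R: w = (3, 8, 2, 7, 5, 6, 1, 9, 4).

Fulton essential set (6 of the 18 Rothe cells):

[(2, 2, 0), (2, 7, 1), (4, 6, 2), (6, 1, 0), (6, 4, 2), (8, 4, 3)]


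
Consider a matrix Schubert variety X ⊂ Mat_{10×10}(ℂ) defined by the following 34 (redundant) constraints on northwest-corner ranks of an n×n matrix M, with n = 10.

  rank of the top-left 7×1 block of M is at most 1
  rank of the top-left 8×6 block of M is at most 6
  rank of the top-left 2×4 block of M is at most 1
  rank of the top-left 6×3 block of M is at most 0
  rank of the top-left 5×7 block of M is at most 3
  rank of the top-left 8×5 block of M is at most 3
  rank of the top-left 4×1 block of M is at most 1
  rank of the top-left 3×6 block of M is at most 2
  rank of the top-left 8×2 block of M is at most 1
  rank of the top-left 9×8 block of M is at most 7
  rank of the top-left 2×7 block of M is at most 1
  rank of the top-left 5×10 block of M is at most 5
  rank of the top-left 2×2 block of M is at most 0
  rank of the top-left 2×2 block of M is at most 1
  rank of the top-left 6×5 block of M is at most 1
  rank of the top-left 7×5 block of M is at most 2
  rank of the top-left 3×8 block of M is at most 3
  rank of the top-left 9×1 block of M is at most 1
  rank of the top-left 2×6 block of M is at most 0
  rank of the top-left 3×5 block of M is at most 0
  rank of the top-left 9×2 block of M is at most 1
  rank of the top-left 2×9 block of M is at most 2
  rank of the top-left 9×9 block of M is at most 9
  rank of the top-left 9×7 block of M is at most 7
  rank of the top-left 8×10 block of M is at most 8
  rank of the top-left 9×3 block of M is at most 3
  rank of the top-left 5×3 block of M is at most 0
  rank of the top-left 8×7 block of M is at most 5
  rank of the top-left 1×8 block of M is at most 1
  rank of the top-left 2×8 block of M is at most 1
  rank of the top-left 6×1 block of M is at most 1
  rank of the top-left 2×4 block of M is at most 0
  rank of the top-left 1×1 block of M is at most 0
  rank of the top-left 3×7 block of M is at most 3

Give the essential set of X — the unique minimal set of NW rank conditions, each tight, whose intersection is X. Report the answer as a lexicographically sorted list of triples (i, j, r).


Propagating the 34 rank bounds to every northwest block:

  0, 0, 0, 0, 0, 0, 1, 1, 1, 1
  0, 0, 0, 0, 0, 0, 1, 1, 2, 2
  0, 0, 0, 0, 0, 1, 2, 2, 3, 3
  0, 0, 0, 1, 1, 2, 3, 3, 4, 4
  0, 0, 0, 1, 1, 2, 3, 4, 5, 5
  0, 0, 0, 1, 1, 2, 3, 4, 5, 6
  1, 1, 1, 2, 2, 3, 4, 5, 6, 7
  1, 1, 2, 3, 3, 4, 5, 6, 7, 8
  1, 1, 2, 3, 4, 5, 6, 7, 8, 9
  1, 2, 3, 4, 5, 6, 7, 8, 9, 10

giving w = (7, 9, 6, 4, 8, 10, 1, 3, 5, 2) via Δ²R.

Rothe diagram D(w) (31 cells), 6 SE-corners (essential conditions):

[(2, 6, 0), (2, 8, 1), (3, 5, 0), (6, 3, 0), (6, 5, 1), (9, 2, 1)]
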